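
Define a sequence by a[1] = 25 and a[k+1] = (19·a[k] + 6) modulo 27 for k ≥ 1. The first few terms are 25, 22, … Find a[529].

We have a[1] = 25,  a[2] = 22,  a[3] = 19,  a[4] = 16,  a[5] = 13,  a[6] = 10,  a[7] = 7,  a[8] = 4,  a[9] = 1,  a[10] = 25.
Since a[10] = a[1] = 25, the sequence is periodic with period 9.
So a[529] = a[1 + ((529-1) mod 9)] = a[7] = 7.

7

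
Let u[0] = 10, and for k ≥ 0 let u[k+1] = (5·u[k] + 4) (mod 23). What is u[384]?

6

u[0] = 10; u[1] = 8; u[2] = 21; u[3] = 17; u[4] = 20; u[5] = 12; u[6] = 18; u[7] = 2; u[8] = 14; u[9] = 5; u[10] = 6; u[11] = 11; u[12] = 13; u[13] = 0; u[14] = 4; u[15] = 1; u[16] = 9; u[17] = 3; u[18] = 19; u[19] = 7; u[20] = 16; u[21] = 15; u[22] = 10.
Since u[22] = u[0] = 10, the sequence is periodic with period 22.
So u[384] = u[0 + ((384-0) mod 22)] = u[10] = 6.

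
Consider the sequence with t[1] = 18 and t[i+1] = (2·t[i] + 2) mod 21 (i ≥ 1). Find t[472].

We have t[1] = 18; t[2] = 17; t[3] = 15; t[4] = 11; t[5] = 3; t[6] = 8; t[7] = 18.
Since t[7] = t[1] = 18, the sequence is periodic with period 6.
So t[472] = t[1 + ((472-1) mod 6)] = t[4] = 11.

11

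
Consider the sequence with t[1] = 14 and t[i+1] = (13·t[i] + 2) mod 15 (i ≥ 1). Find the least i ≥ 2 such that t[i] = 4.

t[1] = 14, t[2] = 4, t[3] = 9, t[4] = 14.
The sequence repeats with period 3.
The value 4 first appears (with i ≥ 2) at t[2].

2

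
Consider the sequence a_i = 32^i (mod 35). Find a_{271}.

18

Listing terms: a_0 = 1,  a_1 = 32,  a_2 = 9,  a_3 = 8,  a_4 = 11,  a_5 = 2,  a_6 = 29,  a_7 = 18,  a_8 = 16,  a_9 = 22,  a_{10} = 4,  a_{11} = 23,  a_{12} = 1.
The sequence repeats with period 12.
(271 - 0) mod 12 = 7, so a_{271} = a_7 = 18.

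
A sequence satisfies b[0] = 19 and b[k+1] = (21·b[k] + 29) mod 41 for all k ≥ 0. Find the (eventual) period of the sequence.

We have b[0] = 19; b[1] = 18; b[2] = 38; b[3] = 7; b[4] = 12; b[5] = 35; b[6] = 26; b[7] = 1; b[8] = 9; b[9] = 13; b[10] = 15; b[11] = 16; b[12] = 37; b[13] = 27; b[14] = 22; b[15] = 40; b[16] = 8; b[17] = 33; b[18] = 25; b[19] = 21; b[20] = 19.
Since b[20] = b[0] = 19, the sequence is periodic with period 20.

20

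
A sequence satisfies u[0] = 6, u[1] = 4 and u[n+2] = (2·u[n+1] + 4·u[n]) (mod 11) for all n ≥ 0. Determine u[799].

9

Computing terms: u[0] = 6,  u[1] = 4,  u[2] = 10,  u[3] = 3,  u[4] = 2,  u[5] = 5,  u[6] = 7,  u[7] = 1,  u[8] = 8,  u[9] = 9,  u[10] = 6,  u[11] = 4.
Since (u[10], u[11]) = (u[0], u[1]) = (6, 4) (two consecutive terms determine the rest), the sequence is periodic with period 10.
So u[799] = u[0 + ((799-0) mod 10)] = u[9] = 9.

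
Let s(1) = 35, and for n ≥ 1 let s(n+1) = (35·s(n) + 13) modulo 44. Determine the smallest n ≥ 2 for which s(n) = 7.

5

s(1) = 35; s(2) = 6; s(3) = 3; s(4) = 30; s(5) = 7; s(6) = 38; s(7) = 23; s(8) = 26; s(9) = 43; s(10) = 22; s(11) = 35.
The sequence repeats with period 10.
The value 7 first appears (with n ≥ 2) at s(5).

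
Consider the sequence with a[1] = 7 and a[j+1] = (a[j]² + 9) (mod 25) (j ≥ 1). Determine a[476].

18

a[1] = 7; a[2] = 8; a[3] = 23; a[4] = 13; a[5] = 3; a[6] = 18; a[7] = 8.
Since a[7] = a[2] = 8, the sequence is eventually periodic: after a pre-period of length 1 it cycles with period 5.
For j ≥ 2, a[j] depends only on (j - 2) mod 5. (476 - 2) mod 5 = 4, so a[476] = a[6] = 18.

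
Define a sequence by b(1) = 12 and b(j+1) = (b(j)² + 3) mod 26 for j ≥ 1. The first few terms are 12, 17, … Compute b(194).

b(1) = 12, b(2) = 17, b(3) = 6, b(4) = 13, b(5) = 16, b(6) = 25, b(7) = 4, b(8) = 19, b(9) = 0, b(10) = 3, b(11) = 12.
The sequence repeats with period 10.
So b(194) = b(1 + ((194-1) mod 10)) = b(4) = 13.

13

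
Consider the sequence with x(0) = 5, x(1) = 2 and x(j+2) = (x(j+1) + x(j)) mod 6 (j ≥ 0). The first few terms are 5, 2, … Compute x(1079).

3

x(0) = 5,  x(1) = 2,  x(2) = 1,  x(3) = 3,  x(4) = 4,  x(5) = 1,  x(6) = 5,  x(7) = 0,  x(8) = 5,  x(9) = 5,  x(10) = 4,  x(11) = 3,  x(12) = 1,  x(13) = 4,  x(14) = 5,  x(15) = 3,  x(16) = 2,  x(17) = 5,  x(18) = 1,  x(19) = 0,  x(20) = 1,  x(21) = 1,  x(22) = 2,  x(23) = 3,  x(24) = 5,  x(25) = 2.
Since (x(24), x(25)) = (x(0), x(1)) = (5, 2) (two consecutive terms determine the rest), the sequence is periodic with period 24.
(1079 - 0) mod 24 = 23, so x(1079) = x(23) = 3.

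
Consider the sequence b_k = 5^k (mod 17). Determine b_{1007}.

7

We have b_1 = 5, b_2 = 8, b_3 = 6, b_4 = 13, b_5 = 14, b_6 = 2, b_7 = 10, b_8 = 16, b_9 = 12, b_{10} = 9, b_{11} = 11, b_{12} = 4, b_{13} = 3, b_{14} = 15, b_{15} = 7, b_{16} = 1, b_{17} = 5.
Since b_{17} = b_1 = 5, the sequence is periodic with period 16.
(1007 - 1) mod 16 = 14, so b_{1007} = b_{15} = 7.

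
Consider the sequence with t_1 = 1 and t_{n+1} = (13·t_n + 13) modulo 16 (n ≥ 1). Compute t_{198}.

6

We have t_1 = 1; t_2 = 10; t_3 = 15; t_4 = 0; t_5 = 13; t_6 = 6; t_7 = 11; t_8 = 12; t_9 = 9; t_{10} = 2; t_{11} = 7; t_{12} = 8; t_{13} = 5; t_{14} = 14; t_{15} = 3; t_{16} = 4; t_{17} = 1.
Since t_{17} = t_1 = 1, the sequence is periodic with period 16.
So t_{198} = t_{1 + ((198-1) mod 16)} = t_6 = 6.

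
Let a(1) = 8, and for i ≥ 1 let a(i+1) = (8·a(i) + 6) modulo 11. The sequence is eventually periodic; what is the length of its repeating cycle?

a(1) = 8; a(2) = 4; a(3) = 5; a(4) = 2; a(5) = 0; a(6) = 6; a(7) = 10; a(8) = 9; a(9) = 1; a(10) = 3; a(11) = 8.
Since a(11) = a(1) = 8, the sequence is periodic with period 10.

10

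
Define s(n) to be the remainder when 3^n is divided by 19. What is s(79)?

2

We have s(1) = 3,  s(2) = 9,  s(3) = 8,  s(4) = 5,  s(5) = 15,  s(6) = 7,  s(7) = 2,  s(8) = 6,  s(9) = 18,  s(10) = 16,  s(11) = 10,  s(12) = 11,  s(13) = 14,  s(14) = 4,  s(15) = 12,  s(16) = 17,  s(17) = 13,  s(18) = 1,  s(19) = 3.
Since s(19) = s(1) = 3, the sequence is periodic with period 18.
So s(79) = s(1 + ((79-1) mod 18)) = s(7) = 2.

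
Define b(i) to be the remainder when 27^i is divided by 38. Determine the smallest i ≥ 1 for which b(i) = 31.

5

b(0) = 1,  b(1) = 27,  b(2) = 7,  b(3) = 37,  b(4) = 11,  b(5) = 31,  b(6) = 1.
The sequence repeats with period 6.
The value 31 first appears (with i ≥ 1) at b(5).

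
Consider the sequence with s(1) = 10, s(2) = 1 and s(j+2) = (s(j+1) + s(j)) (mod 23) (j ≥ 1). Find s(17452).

11

We have s(1) = 10,  s(2) = 1,  s(3) = 11,  s(4) = 12,  s(5) = 0,  s(6) = 12,  s(7) = 12,  s(8) = 1,  s(9) = 13,  s(10) = 14,  s(11) = 4,  s(12) = 18,  s(13) = 22,  s(14) = 17,  s(15) = 16,  s(16) = 10,  s(17) = 3,  s(18) = 13,  s(19) = 16,  s(20) = 6,  s(21) = 22,  s(22) = 5,  s(23) = 4,  s(24) = 9,  s(25) = 13,  s(26) = 22,  s(27) = 12,  s(28) = 11,  s(29) = 0,  s(30) = 11,  s(31) = 11,  s(32) = 22,  s(33) = 10,  s(34) = 9,  s(35) = 19,  s(36) = 5,  s(37) = 1,  s(38) = 6,  s(39) = 7,  s(40) = 13,  s(41) = 20,  s(42) = 10,  s(43) = 7,  s(44) = 17,  s(45) = 1,  s(46) = 18,  s(47) = 19,  s(48) = 14,  s(49) = 10,  s(50) = 1.
Since (s(49), s(50)) = (s(1), s(2)) = (10, 1) (two consecutive terms determine the rest), the sequence is periodic with period 48.
(17452 - 1) mod 48 = 27, so s(17452) = s(28) = 11.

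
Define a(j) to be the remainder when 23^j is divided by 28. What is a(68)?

We have a(1) = 23, a(2) = 25, a(3) = 15, a(4) = 9, a(5) = 11, a(6) = 1, a(7) = 23.
The sequence repeats with period 6.
(68 - 1) mod 6 = 1, so a(68) = a(2) = 25.

25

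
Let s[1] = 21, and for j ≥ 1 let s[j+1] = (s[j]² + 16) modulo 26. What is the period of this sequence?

5

We have s[1] = 21, s[2] = 15, s[3] = 7, s[4] = 13, s[5] = 3, s[6] = 25, s[7] = 17, s[8] = 19, s[9] = 13.
Since s[9] = s[4] = 13, the sequence is eventually periodic: after a pre-period of length 3 it cycles with period 5.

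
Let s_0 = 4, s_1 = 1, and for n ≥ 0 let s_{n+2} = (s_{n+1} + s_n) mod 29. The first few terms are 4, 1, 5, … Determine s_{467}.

17

Computing terms: s_0 = 4; s_1 = 1; s_2 = 5; s_3 = 6; s_4 = 11; s_5 = 17; s_6 = 28; s_7 = 16; s_8 = 15; s_9 = 2; s_{10} = 17; s_{11} = 19; s_{12} = 7; s_{13} = 26; s_{14} = 4; s_{15} = 1.
Since (s_{14}, s_{15}) = (s_0, s_1) = (4, 1) (two consecutive terms determine the rest), the sequence is periodic with period 14.
(467 - 0) mod 14 = 5, so s_{467} = s_5 = 17.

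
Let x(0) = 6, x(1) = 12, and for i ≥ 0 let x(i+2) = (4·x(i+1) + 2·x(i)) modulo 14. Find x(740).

0

Listing terms: x(0) = 6, x(1) = 12, x(2) = 4, x(3) = 12, x(4) = 0, x(5) = 10, x(6) = 12, x(7) = 12, x(8) = 2, x(9) = 4, x(10) = 6, x(11) = 4, x(12) = 0, x(13) = 8, x(14) = 4, x(15) = 4, x(16) = 10, x(17) = 6, x(18) = 2, x(19) = 6, x(20) = 0, x(21) = 12, x(22) = 6, x(23) = 6, x(24) = 8, x(25) = 2, x(26) = 10, x(27) = 2, x(28) = 0, x(29) = 4, x(30) = 2, x(31) = 2, x(32) = 12, x(33) = 10, x(34) = 8, x(35) = 10, x(36) = 0, x(37) = 6, x(38) = 10, x(39) = 10, x(40) = 4, x(41) = 8, x(42) = 12, x(43) = 8, x(44) = 0, x(45) = 2, x(46) = 8, x(47) = 8, x(48) = 6, x(49) = 12.
Since (x(48), x(49)) = (x(0), x(1)) = (6, 12) (two consecutive terms determine the rest), the sequence is periodic with period 48.
(740 - 0) mod 48 = 20, so x(740) = x(20) = 0.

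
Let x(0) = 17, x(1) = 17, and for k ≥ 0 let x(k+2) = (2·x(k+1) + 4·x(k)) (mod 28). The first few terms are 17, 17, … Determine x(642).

We have x(0) = 17, x(1) = 17, x(2) = 18, x(3) = 20, x(4) = 0, x(5) = 24, x(6) = 20, x(7) = 24, x(8) = 16, x(9) = 16, x(10) = 12, x(11) = 4, x(12) = 0, x(13) = 16, x(14) = 4, x(15) = 16, x(16) = 20, x(17) = 20, x(18) = 8, x(19) = 12, x(20) = 0, x(21) = 20, x(22) = 12, x(23) = 20, x(24) = 4, x(25) = 4, x(26) = 24, x(27) = 8, x(28) = 0, x(29) = 4, x(30) = 8, x(31) = 4, x(32) = 12, x(33) = 12, x(34) = 16, x(35) = 24, x(36) = 0, x(37) = 12, x(38) = 24, x(39) = 12, x(40) = 8, x(41) = 8, x(42) = 20, x(43) = 16, x(44) = 0, x(45) = 8, x(46) = 16, x(47) = 8, x(48) = 24, x(49) = 24, x(50) = 4, x(51) = 20, x(52) = 0.
Since (x(51), x(52)) = (x(3), x(4)) = (20, 0) (two consecutive terms determine the rest), the sequence is eventually periodic: after a pre-period of length 3 it cycles with period 48.
For k ≥ 3, x(k) depends only on (k - 3) mod 48. (642 - 3) mod 48 = 15, so x(642) = x(18) = 8.

8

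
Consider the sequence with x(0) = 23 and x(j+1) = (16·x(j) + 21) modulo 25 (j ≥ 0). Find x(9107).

We have x(0) = 23, x(1) = 14, x(2) = 20, x(3) = 16, x(4) = 2, x(5) = 3, x(6) = 19, x(7) = 0, x(8) = 21, x(9) = 7, x(10) = 8, x(11) = 24, x(12) = 5, x(13) = 1, x(14) = 12, x(15) = 13, x(16) = 4, x(17) = 10, x(18) = 6, x(19) = 17, x(20) = 18, x(21) = 9, x(22) = 15, x(23) = 11, x(24) = 22, x(25) = 23.
Since x(25) = x(0) = 23, the sequence is periodic with period 25.
So x(9107) = x(0 + ((9107-0) mod 25)) = x(7) = 0.

0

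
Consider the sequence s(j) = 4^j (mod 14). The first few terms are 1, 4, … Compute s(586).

Computing terms: s(0) = 1; s(1) = 4; s(2) = 2; s(3) = 8; s(4) = 4.
Since s(4) = s(1) = 4, the sequence is eventually periodic: after a pre-period of length 1 it cycles with period 3.
For j ≥ 1, s(j) depends only on (j - 1) mod 3. (586 - 1) mod 3 = 0, so s(586) = s(1) = 4.

4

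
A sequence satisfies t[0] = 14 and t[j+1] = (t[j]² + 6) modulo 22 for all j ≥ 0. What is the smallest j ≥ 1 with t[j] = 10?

Listing terms: t[0] = 14; t[1] = 4; t[2] = 0; t[3] = 6; t[4] = 20; t[5] = 10; t[6] = 18; t[7] = 0.
Since t[7] = t[2] = 0, the sequence is eventually periodic: after a pre-period of length 2 it cycles with period 5.
The value 10 first appears (with j ≥ 1) at t[5].

5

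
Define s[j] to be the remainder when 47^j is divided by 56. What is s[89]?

31

Computing terms: s[1] = 47; s[2] = 25; s[3] = 55; s[4] = 9; s[5] = 31; s[6] = 1; s[7] = 47.
Since s[7] = s[1] = 47, the sequence is periodic with period 6.
So s[89] = s[1 + ((89-1) mod 6)] = s[5] = 31.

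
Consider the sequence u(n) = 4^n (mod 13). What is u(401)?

10

Listing terms: u(0) = 1,  u(1) = 4,  u(2) = 3,  u(3) = 12,  u(4) = 9,  u(5) = 10,  u(6) = 1.
The sequence repeats with period 6.
So u(401) = u(0 + ((401-0) mod 6)) = u(5) = 10.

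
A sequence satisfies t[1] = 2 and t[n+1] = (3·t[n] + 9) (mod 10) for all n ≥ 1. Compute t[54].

5

t[1] = 2,  t[2] = 5,  t[3] = 4,  t[4] = 1,  t[5] = 2.
Since t[5] = t[1] = 2, the sequence is periodic with period 4.
So t[54] = t[1 + ((54-1) mod 4)] = t[2] = 5.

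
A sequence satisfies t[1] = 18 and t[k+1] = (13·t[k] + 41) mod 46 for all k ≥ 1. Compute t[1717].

18

t[1] = 18,  t[2] = 45,  t[3] = 28,  t[4] = 37,  t[5] = 16,  t[6] = 19,  t[7] = 12,  t[8] = 13,  t[9] = 26,  t[10] = 11,  t[11] = 0,  t[12] = 41,  t[13] = 22,  t[14] = 5,  t[15] = 14,  t[16] = 39,  t[17] = 42,  t[18] = 35,  t[19] = 36,  t[20] = 3,  t[21] = 34,  t[22] = 23,  t[23] = 18.
The sequence repeats with period 22.
So t[1717] = t[1 + ((1717-1) mod 22)] = t[1] = 18.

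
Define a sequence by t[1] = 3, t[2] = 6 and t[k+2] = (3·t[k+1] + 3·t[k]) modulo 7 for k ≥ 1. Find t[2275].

2

Computing terms: t[1] = 3; t[2] = 6; t[3] = 6; t[4] = 1; t[5] = 0; t[6] = 3; t[7] = 2; t[8] = 1; t[9] = 2; t[10] = 2; t[11] = 5; t[12] = 0; t[13] = 1; t[14] = 3; t[15] = 5; t[16] = 3; t[17] = 3; t[18] = 4; t[19] = 0; t[20] = 5; t[21] = 1; t[22] = 4; t[23] = 1; t[24] = 1; t[25] = 6; t[26] = 0; t[27] = 4; t[28] = 5; t[29] = 6; t[30] = 5; t[31] = 5; t[32] = 2; t[33] = 0; t[34] = 6; t[35] = 4; t[36] = 2; t[37] = 4; t[38] = 4; t[39] = 3; t[40] = 0; t[41] = 2; t[42] = 6; t[43] = 3; t[44] = 6.
The sequence repeats with period 42.
(2275 - 1) mod 42 = 6, so t[2275] = t[7] = 2.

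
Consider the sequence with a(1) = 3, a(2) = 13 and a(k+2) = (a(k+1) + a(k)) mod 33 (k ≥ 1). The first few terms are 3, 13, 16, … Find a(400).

10

a(1) = 3, a(2) = 13, a(3) = 16, a(4) = 29, a(5) = 12, a(6) = 8, a(7) = 20, a(8) = 28, a(9) = 15, a(10) = 10, a(11) = 25, a(12) = 2, a(13) = 27, a(14) = 29, a(15) = 23, a(16) = 19, a(17) = 9, a(18) = 28, a(19) = 4, a(20) = 32, a(21) = 3, a(22) = 2, a(23) = 5, a(24) = 7, a(25) = 12, a(26) = 19, a(27) = 31, a(28) = 17, a(29) = 15, a(30) = 32, a(31) = 14, a(32) = 13, a(33) = 27, a(34) = 7, a(35) = 1, a(36) = 8, a(37) = 9, a(38) = 17, a(39) = 26, a(40) = 10, a(41) = 3, a(42) = 13.
The sequence repeats with period 40.
(400 - 1) mod 40 = 39, so a(400) = a(40) = 10.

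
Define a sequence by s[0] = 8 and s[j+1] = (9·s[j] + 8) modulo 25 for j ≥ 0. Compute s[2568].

Computing terms: s[0] = 8, s[1] = 5, s[2] = 3, s[3] = 10, s[4] = 23, s[5] = 15, s[6] = 18, s[7] = 20, s[8] = 13, s[9] = 0, s[10] = 8.
Since s[10] = s[0] = 8, the sequence is periodic with period 10.
So s[2568] = s[0 + ((2568-0) mod 10)] = s[8] = 13.

13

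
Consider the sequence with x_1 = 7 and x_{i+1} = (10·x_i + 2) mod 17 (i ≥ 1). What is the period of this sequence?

16

x_1 = 7,  x_2 = 4,  x_3 = 8,  x_4 = 14,  x_5 = 6,  x_6 = 11,  x_7 = 10,  x_8 = 0,  x_9 = 2,  x_{10} = 5,  x_{11} = 1,  x_{12} = 12,  x_{13} = 3,  x_{14} = 15,  x_{15} = 16,  x_{16} = 9,  x_{17} = 7.
The sequence repeats with period 16.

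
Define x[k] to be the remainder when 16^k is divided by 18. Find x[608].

4

Listing terms: x[1] = 16,  x[2] = 4,  x[3] = 10,  x[4] = 16.
Since x[4] = x[1] = 16, the sequence is periodic with period 3.
(608 - 1) mod 3 = 1, so x[608] = x[2] = 4.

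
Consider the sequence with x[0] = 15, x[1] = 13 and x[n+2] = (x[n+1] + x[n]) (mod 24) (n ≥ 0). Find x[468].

Listing terms: x[0] = 15,  x[1] = 13,  x[2] = 4,  x[3] = 17,  x[4] = 21,  x[5] = 14,  x[6] = 11,  x[7] = 1,  x[8] = 12,  x[9] = 13,  x[10] = 1,  x[11] = 14,  x[12] = 15,  x[13] = 5,  x[14] = 20,  x[15] = 1,  x[16] = 21,  x[17] = 22,  x[18] = 19,  x[19] = 17,  x[20] = 12,  x[21] = 5,  x[22] = 17,  x[23] = 22,  x[24] = 15,  x[25] = 13.
The sequence repeats with period 24.
So x[468] = x[0 + ((468-0) mod 24)] = x[12] = 15.

15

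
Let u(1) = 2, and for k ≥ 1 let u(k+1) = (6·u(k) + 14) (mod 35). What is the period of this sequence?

10

Computing terms: u(1) = 2; u(2) = 26; u(3) = 30; u(4) = 19; u(5) = 23; u(6) = 12; u(7) = 16; u(8) = 5; u(9) = 9; u(10) = 33; u(11) = 2.
Since u(11) = u(1) = 2, the sequence is periodic with period 10.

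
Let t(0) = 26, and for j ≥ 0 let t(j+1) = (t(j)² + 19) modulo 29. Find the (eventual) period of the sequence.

4

Listing terms: t(0) = 26,  t(1) = 28,  t(2) = 20,  t(3) = 13,  t(4) = 14,  t(5) = 12,  t(6) = 18,  t(7) = 24,  t(8) = 15,  t(9) = 12.
Since t(9) = t(5) = 12, the sequence is eventually periodic: after a pre-period of length 5 it cycles with period 4.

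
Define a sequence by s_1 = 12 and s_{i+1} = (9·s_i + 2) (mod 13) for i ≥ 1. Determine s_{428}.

6

Computing terms: s_1 = 12, s_2 = 6, s_3 = 4, s_4 = 12.
Since s_4 = s_1 = 12, the sequence is periodic with period 3.
(428 - 1) mod 3 = 1, so s_{428} = s_2 = 6.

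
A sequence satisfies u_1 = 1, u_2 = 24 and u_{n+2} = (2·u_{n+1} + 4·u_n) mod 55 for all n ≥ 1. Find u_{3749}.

25

Listing terms: u_1 = 1; u_2 = 24; u_3 = 52; u_4 = 35; u_5 = 3; u_6 = 36; u_7 = 29; u_8 = 37; u_9 = 25; u_{10} = 33; u_{11} = 1; u_{12} = 24.
The sequence repeats with period 10.
(3749 - 1) mod 10 = 8, so u_{3749} = u_9 = 25.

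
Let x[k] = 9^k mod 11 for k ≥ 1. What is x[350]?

1

We have x[1] = 9, x[2] = 4, x[3] = 3, x[4] = 5, x[5] = 1, x[6] = 9.
The sequence repeats with period 5.
(350 - 1) mod 5 = 4, so x[350] = x[5] = 1.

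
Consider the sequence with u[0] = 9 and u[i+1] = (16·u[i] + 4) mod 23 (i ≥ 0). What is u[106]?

4

Listing terms: u[0] = 9,  u[1] = 10,  u[2] = 3,  u[3] = 6,  u[4] = 8,  u[5] = 17,  u[6] = 0,  u[7] = 4,  u[8] = 22,  u[9] = 11,  u[10] = 19,  u[11] = 9.
The sequence repeats with period 11.
(106 - 0) mod 11 = 7, so u[106] = u[7] = 4.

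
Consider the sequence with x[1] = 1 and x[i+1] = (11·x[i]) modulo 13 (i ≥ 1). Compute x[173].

3

We have x[1] = 1, x[2] = 11, x[3] = 4, x[4] = 5, x[5] = 3, x[6] = 7, x[7] = 12, x[8] = 2, x[9] = 9, x[10] = 8, x[11] = 10, x[12] = 6, x[13] = 1.
Since x[13] = x[1] = 1, the sequence is periodic with period 12.
(173 - 1) mod 12 = 4, so x[173] = x[5] = 3.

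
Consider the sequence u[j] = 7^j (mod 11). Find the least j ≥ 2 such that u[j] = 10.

Computing terms: u[1] = 7, u[2] = 5, u[3] = 2, u[4] = 3, u[5] = 10, u[6] = 4, u[7] = 6, u[8] = 9, u[9] = 8, u[10] = 1, u[11] = 7.
The sequence repeats with period 10.
The value 10 first appears (with j ≥ 2) at u[5].

5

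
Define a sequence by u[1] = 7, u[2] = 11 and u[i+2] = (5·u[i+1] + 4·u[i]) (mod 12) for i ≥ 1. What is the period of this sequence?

We have u[1] = 7; u[2] = 11; u[3] = 11; u[4] = 3; u[5] = 11; u[6] = 7; u[7] = 7; u[8] = 3; u[9] = 7; u[10] = 11.
Since (u[9], u[10]) = (u[1], u[2]) = (7, 11) (two consecutive terms determine the rest), the sequence is periodic with period 8.

8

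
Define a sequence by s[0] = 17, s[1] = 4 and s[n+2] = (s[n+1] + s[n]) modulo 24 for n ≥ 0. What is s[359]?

s[0] = 17,  s[1] = 4,  s[2] = 21,  s[3] = 1,  s[4] = 22,  s[5] = 23,  s[6] = 21,  s[7] = 20,  s[8] = 17,  s[9] = 13,  s[10] = 6,  s[11] = 19,  s[12] = 1,  s[13] = 20,  s[14] = 21,  s[15] = 17,  s[16] = 14,  s[17] = 7,  s[18] = 21,  s[19] = 4,  s[20] = 1,  s[21] = 5,  s[22] = 6,  s[23] = 11,  s[24] = 17,  s[25] = 4.
The sequence repeats with period 24.
So s[359] = s[0 + ((359-0) mod 24)] = s[23] = 11.

11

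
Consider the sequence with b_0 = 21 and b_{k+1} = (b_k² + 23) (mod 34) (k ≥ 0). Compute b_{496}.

5

Listing terms: b_0 = 21,  b_1 = 22,  b_2 = 31,  b_3 = 32,  b_4 = 27,  b_5 = 4,  b_6 = 5,  b_7 = 14,  b_8 = 15,  b_9 = 10,  b_{10} = 21.
Since b_{10} = b_0 = 21, the sequence is periodic with period 10.
(496 - 0) mod 10 = 6, so b_{496} = b_6 = 5.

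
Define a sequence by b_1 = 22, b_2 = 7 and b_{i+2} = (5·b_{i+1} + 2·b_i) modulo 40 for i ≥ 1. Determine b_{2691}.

19

Computing terms: b_1 = 22, b_2 = 7, b_3 = 39, b_4 = 9, b_5 = 3, b_6 = 33, b_7 = 11, b_8 = 1, b_9 = 27, b_{10} = 17, b_{11} = 19, b_{12} = 9, b_{13} = 3.
Since (b_{12}, b_{13}) = (b_4, b_5) = (9, 3) (two consecutive terms determine the rest), the sequence is eventually periodic: after a pre-period of length 3 it cycles with period 8.
For i ≥ 4, b_i depends only on (i - 4) mod 8. (2691 - 4) mod 8 = 7, so b_{2691} = b_{11} = 19.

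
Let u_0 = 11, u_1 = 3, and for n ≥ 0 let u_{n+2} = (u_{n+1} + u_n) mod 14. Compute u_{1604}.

u_0 = 11; u_1 = 3; u_2 = 0; u_3 = 3; u_4 = 3; u_5 = 6; u_6 = 9; u_7 = 1; u_8 = 10; u_9 = 11; u_{10} = 7; u_{11} = 4; u_{12} = 11; u_{13} = 1; u_{14} = 12; u_{15} = 13; u_{16} = 11; u_{17} = 10; u_{18} = 7; u_{19} = 3; u_{20} = 10; u_{21} = 13; u_{22} = 9; u_{23} = 8; u_{24} = 3; u_{25} = 11; u_{26} = 0; u_{27} = 11; u_{28} = 11; u_{29} = 8; u_{30} = 5; u_{31} = 13; u_{32} = 4; u_{33} = 3; u_{34} = 7; u_{35} = 10; u_{36} = 3; u_{37} = 13; u_{38} = 2; u_{39} = 1; u_{40} = 3; u_{41} = 4; u_{42} = 7; u_{43} = 11; u_{44} = 4; u_{45} = 1; u_{46} = 5; u_{47} = 6; u_{48} = 11; u_{49} = 3.
Since (u_{48}, u_{49}) = (u_0, u_1) = (11, 3) (two consecutive terms determine the rest), the sequence is periodic with period 48.
So u_{1604} = u_{0 + ((1604-0) mod 48)} = u_{20} = 10.

10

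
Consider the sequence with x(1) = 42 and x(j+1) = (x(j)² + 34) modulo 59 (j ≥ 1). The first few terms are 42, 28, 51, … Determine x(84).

x(1) = 42; x(2) = 28; x(3) = 51; x(4) = 39; x(5) = 21; x(6) = 3; x(7) = 43; x(8) = 54; x(9) = 0; x(10) = 34; x(11) = 10; x(12) = 16; x(13) = 54.
Since x(13) = x(8) = 54, the sequence is eventually periodic: after a pre-period of length 7 it cycles with period 5.
For j ≥ 8, x(j) depends only on (j - 8) mod 5. (84 - 8) mod 5 = 1, so x(84) = x(9) = 0.

0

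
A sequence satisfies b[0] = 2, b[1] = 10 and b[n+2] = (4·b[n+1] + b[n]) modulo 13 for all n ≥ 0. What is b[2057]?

11

Listing terms: b[0] = 2; b[1] = 10; b[2] = 3; b[3] = 9; b[4] = 0; b[5] = 9; b[6] = 10; b[7] = 10; b[8] = 11; b[9] = 2; b[10] = 6; b[11] = 0; b[12] = 6; b[13] = 11; b[14] = 11; b[15] = 3; b[16] = 10; b[17] = 4; b[18] = 0; b[19] = 4; b[20] = 3; b[21] = 3; b[22] = 2; b[23] = 11; b[24] = 7; b[25] = 0; b[26] = 7; b[27] = 2; b[28] = 2; b[29] = 10.
Since (b[28], b[29]) = (b[0], b[1]) = (2, 10) (two consecutive terms determine the rest), the sequence is periodic with period 28.
(2057 - 0) mod 28 = 13, so b[2057] = b[13] = 11.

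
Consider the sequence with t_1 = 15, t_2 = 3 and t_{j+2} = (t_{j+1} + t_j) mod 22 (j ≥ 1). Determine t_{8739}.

16

t_1 = 15, t_2 = 3, t_3 = 18, t_4 = 21, t_5 = 17, t_6 = 16, t_7 = 11, t_8 = 5, t_9 = 16, t_{10} = 21, t_{11} = 15, t_{12} = 14, t_{13} = 7, t_{14} = 21, t_{15} = 6, t_{16} = 5, t_{17} = 11, t_{18} = 16, t_{19} = 5, t_{20} = 21, t_{21} = 4, t_{22} = 3, t_{23} = 7, t_{24} = 10, t_{25} = 17, t_{26} = 5, t_{27} = 0, t_{28} = 5, t_{29} = 5, t_{30} = 10, t_{31} = 15, t_{32} = 3.
Since (t_{31}, t_{32}) = (t_1, t_2) = (15, 3) (two consecutive terms determine the rest), the sequence is periodic with period 30.
So t_{8739} = t_{1 + ((8739-1) mod 30)} = t_9 = 16.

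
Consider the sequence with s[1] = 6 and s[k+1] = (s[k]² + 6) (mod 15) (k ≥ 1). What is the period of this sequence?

3

s[1] = 6,  s[2] = 12,  s[3] = 0,  s[4] = 6.
Since s[4] = s[1] = 6, the sequence is periodic with period 3.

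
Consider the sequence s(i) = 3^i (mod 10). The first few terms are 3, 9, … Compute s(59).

Listing terms: s(1) = 3; s(2) = 9; s(3) = 7; s(4) = 1; s(5) = 3.
Since s(5) = s(1) = 3, the sequence is periodic with period 4.
So s(59) = s(1 + ((59-1) mod 4)) = s(3) = 7.

7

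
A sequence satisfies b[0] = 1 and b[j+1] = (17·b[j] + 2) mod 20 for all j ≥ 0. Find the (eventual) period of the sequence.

Listing terms: b[0] = 1,  b[1] = 19,  b[2] = 5,  b[3] = 7,  b[4] = 1.
Since b[4] = b[0] = 1, the sequence is periodic with period 4.

4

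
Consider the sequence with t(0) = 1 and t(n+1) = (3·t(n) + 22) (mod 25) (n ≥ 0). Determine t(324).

11

Listing terms: t(0) = 1, t(1) = 0, t(2) = 22, t(3) = 13, t(4) = 11, t(5) = 5, t(6) = 12, t(7) = 8, t(8) = 21, t(9) = 10, t(10) = 2, t(11) = 3, t(12) = 6, t(13) = 15, t(14) = 17, t(15) = 23, t(16) = 16, t(17) = 20, t(18) = 7, t(19) = 18, t(20) = 1.
The sequence repeats with period 20.
(324 - 0) mod 20 = 4, so t(324) = t(4) = 11.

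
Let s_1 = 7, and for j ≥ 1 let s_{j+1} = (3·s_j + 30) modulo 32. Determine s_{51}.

23

Computing terms: s_1 = 7; s_2 = 19; s_3 = 23; s_4 = 3; s_5 = 7.
Since s_5 = s_1 = 7, the sequence is periodic with period 4.
(51 - 1) mod 4 = 2, so s_{51} = s_3 = 23.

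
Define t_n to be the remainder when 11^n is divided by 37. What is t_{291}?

Listing terms: t_1 = 11, t_2 = 10, t_3 = 36, t_4 = 26, t_5 = 27, t_6 = 1, t_7 = 11.
The sequence repeats with period 6.
(291 - 1) mod 6 = 2, so t_{291} = t_3 = 36.

36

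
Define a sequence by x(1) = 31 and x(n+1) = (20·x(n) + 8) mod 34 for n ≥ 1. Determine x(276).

Computing terms: x(1) = 31,  x(2) = 16,  x(3) = 22,  x(4) = 6,  x(5) = 26,  x(6) = 18,  x(7) = 28,  x(8) = 24,  x(9) = 12,  x(10) = 10,  x(11) = 4,  x(12) = 20,  x(13) = 0,  x(14) = 8,  x(15) = 32,  x(16) = 2,  x(17) = 14,  x(18) = 16.
Since x(18) = x(2) = 16, the sequence is eventually periodic: after a pre-period of length 1 it cycles with period 16.
For n ≥ 2, x(n) depends only on (n - 2) mod 16. (276 - 2) mod 16 = 2, so x(276) = x(4) = 6.

6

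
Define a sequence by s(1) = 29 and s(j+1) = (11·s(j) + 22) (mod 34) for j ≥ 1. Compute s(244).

11

Listing terms: s(1) = 29,  s(2) = 1,  s(3) = 33,  s(4) = 11,  s(5) = 7,  s(6) = 31,  s(7) = 23,  s(8) = 3,  s(9) = 21,  s(10) = 15,  s(11) = 17,  s(12) = 5,  s(13) = 9,  s(14) = 19,  s(15) = 27,  s(16) = 13,  s(17) = 29.
Since s(17) = s(1) = 29, the sequence is periodic with period 16.
So s(244) = s(1 + ((244-1) mod 16)) = s(4) = 11.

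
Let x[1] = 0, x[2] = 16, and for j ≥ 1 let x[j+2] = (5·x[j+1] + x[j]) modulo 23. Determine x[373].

12

Computing terms: x[1] = 0; x[2] = 16; x[3] = 11; x[4] = 2; x[5] = 21; x[6] = 15; x[7] = 4; x[8] = 12; x[9] = 18; x[10] = 10; x[11] = 22; x[12] = 5; x[13] = 1; x[14] = 10; x[15] = 5; x[16] = 12; x[17] = 19; x[18] = 15; x[19] = 2; x[20] = 2; x[21] = 12; x[22] = 16; x[23] = 0; x[24] = 16.
The sequence repeats with period 22.
So x[373] = x[1 + ((373-1) mod 22)] = x[21] = 12.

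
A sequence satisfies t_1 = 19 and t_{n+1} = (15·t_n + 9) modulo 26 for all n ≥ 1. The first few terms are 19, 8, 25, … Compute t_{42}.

16

Listing terms: t_1 = 19, t_2 = 8, t_3 = 25, t_4 = 20, t_5 = 23, t_6 = 16, t_7 = 15, t_8 = 0, t_9 = 9, t_{10} = 14, t_{11} = 11, t_{12} = 18, t_{13} = 19.
Since t_{13} = t_1 = 19, the sequence is periodic with period 12.
So t_{42} = t_{1 + ((42-1) mod 12)} = t_6 = 16.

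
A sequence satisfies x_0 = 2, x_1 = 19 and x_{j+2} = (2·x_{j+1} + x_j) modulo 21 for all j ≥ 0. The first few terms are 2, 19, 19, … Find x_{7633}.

19

x_0 = 2; x_1 = 19; x_2 = 19; x_3 = 15; x_4 = 7; x_5 = 8; x_6 = 2; x_7 = 12; x_8 = 5; x_9 = 1; x_{10} = 7; x_{11} = 15; x_{12} = 16; x_{13} = 5; x_{14} = 5; x_{15} = 15; x_{16} = 14; x_{17} = 1; x_{18} = 16; x_{19} = 12; x_{20} = 19; x_{21} = 8; x_{22} = 14; x_{23} = 15; x_{24} = 2; x_{25} = 19.
Since (x_{24}, x_{25}) = (x_0, x_1) = (2, 19) (two consecutive terms determine the rest), the sequence is periodic with period 24.
So x_{7633} = x_{0 + ((7633-0) mod 24)} = x_1 = 19.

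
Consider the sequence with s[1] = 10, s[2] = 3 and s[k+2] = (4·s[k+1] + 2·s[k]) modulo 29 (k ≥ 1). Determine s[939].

s[1] = 10, s[2] = 3, s[3] = 3, s[4] = 18, s[5] = 20, s[6] = 0, s[7] = 11, s[8] = 15, s[9] = 24, s[10] = 10, s[11] = 1, s[12] = 24, s[13] = 11, s[14] = 5, s[15] = 13, s[16] = 4, s[17] = 13, s[18] = 2, s[19] = 5, s[20] = 24, s[21] = 19, s[22] = 8, s[23] = 12, s[24] = 6, s[25] = 19, s[26] = 1, s[27] = 13, s[28] = 25, s[29] = 10, s[30] = 3.
The sequence repeats with period 28.
(939 - 1) mod 28 = 14, so s[939] = s[15] = 13.

13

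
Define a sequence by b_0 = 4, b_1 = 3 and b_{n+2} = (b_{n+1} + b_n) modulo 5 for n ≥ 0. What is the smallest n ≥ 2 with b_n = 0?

3

We have b_0 = 4; b_1 = 3; b_2 = 2; b_3 = 0; b_4 = 2; b_5 = 2; b_6 = 4; b_7 = 1; b_8 = 0; b_9 = 1; b_{10} = 1; b_{11} = 2; b_{12} = 3; b_{13} = 0; b_{14} = 3; b_{15} = 3; b_{16} = 1; b_{17} = 4; b_{18} = 0; b_{19} = 4; b_{20} = 4; b_{21} = 3.
Since (b_{20}, b_{21}) = (b_0, b_1) = (4, 3) (two consecutive terms determine the rest), the sequence is periodic with period 20.
The value 0 first appears (with n ≥ 2) at b_3.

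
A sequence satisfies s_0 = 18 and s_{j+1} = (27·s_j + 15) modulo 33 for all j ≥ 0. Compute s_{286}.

6

Listing terms: s_0 = 18; s_1 = 6; s_2 = 12; s_3 = 9; s_4 = 27; s_5 = 18.
Since s_5 = s_0 = 18, the sequence is periodic with period 5.
(286 - 0) mod 5 = 1, so s_{286} = s_1 = 6.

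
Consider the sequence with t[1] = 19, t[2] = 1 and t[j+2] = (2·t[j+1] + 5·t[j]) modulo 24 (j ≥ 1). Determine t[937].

We have t[1] = 19, t[2] = 1, t[3] = 1, t[4] = 7, t[5] = 19, t[6] = 1.
The sequence repeats with period 4.
(937 - 1) mod 4 = 0, so t[937] = t[1] = 19.

19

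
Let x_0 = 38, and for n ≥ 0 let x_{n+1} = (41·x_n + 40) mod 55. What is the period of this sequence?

Listing terms: x_0 = 38,  x_1 = 3,  x_2 = 53,  x_3 = 13,  x_4 = 23,  x_5 = 48,  x_6 = 28,  x_7 = 33,  x_8 = 18,  x_9 = 8,  x_{10} = 38.
The sequence repeats with period 10.

10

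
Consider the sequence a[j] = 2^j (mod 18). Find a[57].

8

Listing terms: a[1] = 2,  a[2] = 4,  a[3] = 8,  a[4] = 16,  a[5] = 14,  a[6] = 10,  a[7] = 2.
Since a[7] = a[1] = 2, the sequence is periodic with period 6.
So a[57] = a[1 + ((57-1) mod 6)] = a[3] = 8.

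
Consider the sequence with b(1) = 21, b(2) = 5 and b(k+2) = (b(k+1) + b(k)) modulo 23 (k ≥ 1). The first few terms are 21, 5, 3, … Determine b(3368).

Computing terms: b(1) = 21; b(2) = 5; b(3) = 3; b(4) = 8; b(5) = 11; b(6) = 19; b(7) = 7; b(8) = 3; b(9) = 10; b(10) = 13; b(11) = 0; b(12) = 13; b(13) = 13; b(14) = 3; b(15) = 16; b(16) = 19; b(17) = 12; b(18) = 8; b(19) = 20; b(20) = 5; b(21) = 2; b(22) = 7; b(23) = 9; b(24) = 16; b(25) = 2; b(26) = 18; b(27) = 20; b(28) = 15; b(29) = 12; b(30) = 4; b(31) = 16; b(32) = 20; b(33) = 13; b(34) = 10; b(35) = 0; b(36) = 10; b(37) = 10; b(38) = 20; b(39) = 7; b(40) = 4; b(41) = 11; b(42) = 15; b(43) = 3; b(44) = 18; b(45) = 21; b(46) = 16; b(47) = 14; b(48) = 7; b(49) = 21; b(50) = 5.
Since (b(49), b(50)) = (b(1), b(2)) = (21, 5) (two consecutive terms determine the rest), the sequence is periodic with period 48.
So b(3368) = b(1 + ((3368-1) mod 48)) = b(8) = 3.

3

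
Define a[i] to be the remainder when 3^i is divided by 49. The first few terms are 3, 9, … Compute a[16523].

26

a[1] = 3, a[2] = 9, a[3] = 27, a[4] = 32, a[5] = 47, a[6] = 43, a[7] = 31, a[8] = 44, a[9] = 34, a[10] = 4, a[11] = 12, a[12] = 36, a[13] = 10, a[14] = 30, a[15] = 41, a[16] = 25, a[17] = 26, a[18] = 29, a[19] = 38, a[20] = 16, a[21] = 48, a[22] = 46, a[23] = 40, a[24] = 22, a[25] = 17, a[26] = 2, a[27] = 6, a[28] = 18, a[29] = 5, a[30] = 15, a[31] = 45, a[32] = 37, a[33] = 13, a[34] = 39, a[35] = 19, a[36] = 8, a[37] = 24, a[38] = 23, a[39] = 20, a[40] = 11, a[41] = 33, a[42] = 1, a[43] = 3.
The sequence repeats with period 42.
(16523 - 1) mod 42 = 16, so a[16523] = a[17] = 26.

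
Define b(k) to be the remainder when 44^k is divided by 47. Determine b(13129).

29

We have b(1) = 44,  b(2) = 9,  b(3) = 20,  b(4) = 34,  b(5) = 39,  b(6) = 24,  b(7) = 22,  b(8) = 28,  b(9) = 10,  b(10) = 17,  b(11) = 43,  b(12) = 12,  b(13) = 11,  b(14) = 14,  b(15) = 5,  b(16) = 32,  b(17) = 45,  b(18) = 6,  b(19) = 29,  b(20) = 7,  b(21) = 26,  b(22) = 16,  b(23) = 46,  b(24) = 3,  b(25) = 38,  b(26) = 27,  b(27) = 13,  b(28) = 8,  b(29) = 23,  b(30) = 25,  b(31) = 19,  b(32) = 37,  b(33) = 30,  b(34) = 4,  b(35) = 35,  b(36) = 36,  b(37) = 33,  b(38) = 42,  b(39) = 15,  b(40) = 2,  b(41) = 41,  b(42) = 18,  b(43) = 40,  b(44) = 21,  b(45) = 31,  b(46) = 1,  b(47) = 44.
The sequence repeats with period 46.
(13129 - 1) mod 46 = 18, so b(13129) = b(19) = 29.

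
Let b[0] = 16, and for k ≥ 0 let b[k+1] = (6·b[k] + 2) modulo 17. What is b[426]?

11

b[0] = 16, b[1] = 13, b[2] = 12, b[3] = 6, b[4] = 4, b[5] = 9, b[6] = 5, b[7] = 15, b[8] = 7, b[9] = 10, b[10] = 11, b[11] = 0, b[12] = 2, b[13] = 14, b[14] = 1, b[15] = 8, b[16] = 16.
Since b[16] = b[0] = 16, the sequence is periodic with period 16.
(426 - 0) mod 16 = 10, so b[426] = b[10] = 11.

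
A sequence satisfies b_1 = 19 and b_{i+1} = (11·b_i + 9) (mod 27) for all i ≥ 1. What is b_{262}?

Listing terms: b_1 = 19; b_2 = 2; b_3 = 4; b_4 = 26; b_5 = 25; b_6 = 14; b_7 = 1; b_8 = 20; b_9 = 13; b_{10} = 17; b_{11} = 7; b_{12} = 5; b_{13} = 10; b_{14} = 11; b_{15} = 22; b_{16} = 8; b_{17} = 16; b_{18} = 23; b_{19} = 19.
The sequence repeats with period 18.
(262 - 1) mod 18 = 9, so b_{262} = b_{10} = 17.

17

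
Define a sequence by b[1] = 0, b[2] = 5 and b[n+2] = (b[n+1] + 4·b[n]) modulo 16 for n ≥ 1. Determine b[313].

13

We have b[1] = 0, b[2] = 5, b[3] = 5, b[4] = 9, b[5] = 13, b[6] = 1, b[7] = 5, b[8] = 9.
Since (b[7], b[8]) = (b[3], b[4]) = (5, 9) (two consecutive terms determine the rest), the sequence is eventually periodic: after a pre-period of length 2 it cycles with period 4.
For n ≥ 3, b[n] depends only on (n - 3) mod 4. (313 - 3) mod 4 = 2, so b[313] = b[5] = 13.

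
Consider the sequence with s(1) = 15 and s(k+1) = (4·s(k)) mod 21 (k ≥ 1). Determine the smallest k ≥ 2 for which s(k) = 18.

2

s(1) = 15,  s(2) = 18,  s(3) = 9,  s(4) = 15.
The sequence repeats with period 3.
The value 18 first appears (with k ≥ 2) at s(2).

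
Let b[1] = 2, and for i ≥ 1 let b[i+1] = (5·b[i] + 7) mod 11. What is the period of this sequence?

b[1] = 2, b[2] = 6, b[3] = 4, b[4] = 5, b[5] = 10, b[6] = 2.
Since b[6] = b[1] = 2, the sequence is periodic with period 5.

5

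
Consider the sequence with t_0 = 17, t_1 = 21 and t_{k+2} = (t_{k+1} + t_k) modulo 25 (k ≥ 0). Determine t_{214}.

Listing terms: t_0 = 17,  t_1 = 21,  t_2 = 13,  t_3 = 9,  t_4 = 22,  t_5 = 6,  t_6 = 3,  t_7 = 9,  t_8 = 12,  t_9 = 21,  t_{10} = 8,  t_{11} = 4,  t_{12} = 12,  t_{13} = 16,  t_{14} = 3,  t_{15} = 19,  t_{16} = 22,  t_{17} = 16,  t_{18} = 13,  t_{19} = 4,  t_{20} = 17,  t_{21} = 21.
The sequence repeats with period 20.
So t_{214} = t_{0 + ((214-0) mod 20)} = t_{14} = 3.

3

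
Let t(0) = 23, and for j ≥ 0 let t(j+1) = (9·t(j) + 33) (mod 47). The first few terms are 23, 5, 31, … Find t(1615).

We have t(0) = 23, t(1) = 5, t(2) = 31, t(3) = 30, t(4) = 21, t(5) = 34, t(6) = 10, t(7) = 29, t(8) = 12, t(9) = 0, t(10) = 33, t(11) = 1, t(12) = 42, t(13) = 35, t(14) = 19, t(15) = 16, t(16) = 36, t(17) = 28, t(18) = 3, t(19) = 13, t(20) = 9, t(21) = 20, t(22) = 25, t(23) = 23.
The sequence repeats with period 23.
(1615 - 0) mod 23 = 5, so t(1615) = t(5) = 34.

34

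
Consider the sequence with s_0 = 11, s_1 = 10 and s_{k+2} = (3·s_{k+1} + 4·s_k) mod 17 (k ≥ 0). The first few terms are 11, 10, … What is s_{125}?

Computing terms: s_0 = 11; s_1 = 10; s_2 = 6; s_3 = 7; s_4 = 11; s_5 = 10.
Since (s_4, s_5) = (s_0, s_1) = (11, 10) (two consecutive terms determine the rest), the sequence is periodic with period 4.
So s_{125} = s_{0 + ((125-0) mod 4)} = s_1 = 10.

10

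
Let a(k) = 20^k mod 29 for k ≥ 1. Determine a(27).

16

Listing terms: a(1) = 20,  a(2) = 23,  a(3) = 25,  a(4) = 7,  a(5) = 24,  a(6) = 16,  a(7) = 1,  a(8) = 20.
Since a(8) = a(1) = 20, the sequence is periodic with period 7.
(27 - 1) mod 7 = 5, so a(27) = a(6) = 16.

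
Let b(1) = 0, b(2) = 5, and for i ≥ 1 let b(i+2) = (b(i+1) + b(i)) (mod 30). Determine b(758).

Listing terms: b(1) = 0; b(2) = 5; b(3) = 5; b(4) = 10; b(5) = 15; b(6) = 25; b(7) = 10; b(8) = 5; b(9) = 15; b(10) = 20; b(11) = 5; b(12) = 25; b(13) = 0; b(14) = 25; b(15) = 25; b(16) = 20; b(17) = 15; b(18) = 5; b(19) = 20; b(20) = 25; b(21) = 15; b(22) = 10; b(23) = 25; b(24) = 5; b(25) = 0; b(26) = 5.
Since (b(25), b(26)) = (b(1), b(2)) = (0, 5) (two consecutive terms determine the rest), the sequence is periodic with period 24.
(758 - 1) mod 24 = 13, so b(758) = b(14) = 25.

25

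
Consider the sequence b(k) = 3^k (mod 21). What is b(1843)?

3

Listing terms: b(0) = 1,  b(1) = 3,  b(2) = 9,  b(3) = 6,  b(4) = 18,  b(5) = 12,  b(6) = 15,  b(7) = 3.
Since b(7) = b(1) = 3, the sequence is eventually periodic: after a pre-period of length 1 it cycles with period 6.
For k ≥ 1, b(k) depends only on (k - 1) mod 6. (1843 - 1) mod 6 = 0, so b(1843) = b(1) = 3.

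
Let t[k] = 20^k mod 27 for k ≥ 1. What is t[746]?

We have t[1] = 20; t[2] = 22; t[3] = 8; t[4] = 25; t[5] = 14; t[6] = 10; t[7] = 11; t[8] = 4; t[9] = 26; t[10] = 7; t[11] = 5; t[12] = 19; t[13] = 2; t[14] = 13; t[15] = 17; t[16] = 16; t[17] = 23; t[18] = 1; t[19] = 20.
Since t[19] = t[1] = 20, the sequence is periodic with period 18.
So t[746] = t[1 + ((746-1) mod 18)] = t[8] = 4.

4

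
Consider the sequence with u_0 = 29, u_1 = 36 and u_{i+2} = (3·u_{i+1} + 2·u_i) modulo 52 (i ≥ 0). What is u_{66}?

u_0 = 29, u_1 = 36, u_2 = 10, u_3 = 50, u_4 = 14, u_5 = 38, u_6 = 38, u_7 = 34, u_8 = 22, u_9 = 30, u_{10} = 30, u_{11} = 46, u_{12} = 42, u_{13} = 10, u_{14} = 10, u_{15} = 50.
Since (u_{14}, u_{15}) = (u_2, u_3) = (10, 50) (two consecutive terms determine the rest), the sequence is eventually periodic: after a pre-period of length 2 it cycles with period 12.
For i ≥ 2, u_i depends only on (i - 2) mod 12. (66 - 2) mod 12 = 4, so u_{66} = u_6 = 38.

38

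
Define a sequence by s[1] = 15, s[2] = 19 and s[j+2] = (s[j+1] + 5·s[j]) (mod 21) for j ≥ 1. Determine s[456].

Listing terms: s[1] = 15,  s[2] = 19,  s[3] = 10,  s[4] = 0,  s[5] = 8,  s[6] = 8,  s[7] = 6,  s[8] = 4,  s[9] = 13,  s[10] = 12,  s[11] = 14,  s[12] = 11,  s[13] = 18,  s[14] = 10,  s[15] = 16,  s[16] = 3,  s[17] = 20,  s[18] = 14,  s[19] = 9,  s[20] = 16,  s[21] = 19,  s[22] = 15,  s[23] = 5,  s[24] = 17,  s[25] = 0,  s[26] = 1,  s[27] = 1,  s[28] = 6,  s[29] = 11,  s[30] = 20,  s[31] = 12,  s[32] = 7,  s[33] = 4,  s[34] = 18,  s[35] = 17,  s[36] = 2,  s[37] = 3,  s[38] = 13,  s[39] = 7,  s[40] = 9,  s[41] = 2,  s[42] = 5,  s[43] = 15,  s[44] = 19.
The sequence repeats with period 42.
(456 - 1) mod 42 = 35, so s[456] = s[36] = 2.

2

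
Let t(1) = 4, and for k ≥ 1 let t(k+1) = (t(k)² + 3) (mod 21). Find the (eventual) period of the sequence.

We have t(1) = 4; t(2) = 19; t(3) = 7; t(4) = 10; t(5) = 19.
Since t(5) = t(2) = 19, the sequence is eventually periodic: after a pre-period of length 1 it cycles with period 3.

3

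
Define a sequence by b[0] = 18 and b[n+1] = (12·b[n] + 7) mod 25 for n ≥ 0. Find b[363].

3

Computing terms: b[0] = 18, b[1] = 23, b[2] = 8, b[3] = 3, b[4] = 18.
Since b[4] = b[0] = 18, the sequence is periodic with period 4.
(363 - 0) mod 4 = 3, so b[363] = b[3] = 3.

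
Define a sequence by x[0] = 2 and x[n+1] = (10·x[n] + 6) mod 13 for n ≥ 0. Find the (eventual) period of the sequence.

Computing terms: x[0] = 2, x[1] = 0, x[2] = 6, x[3] = 1, x[4] = 3, x[5] = 10, x[6] = 2.
Since x[6] = x[0] = 2, the sequence is periodic with period 6.

6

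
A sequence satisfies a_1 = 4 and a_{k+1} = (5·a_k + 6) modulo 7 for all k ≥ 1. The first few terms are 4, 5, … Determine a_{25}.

Computing terms: a_1 = 4; a_2 = 5; a_3 = 3; a_4 = 0; a_5 = 6; a_6 = 1; a_7 = 4.
The sequence repeats with period 6.
(25 - 1) mod 6 = 0, so a_{25} = a_1 = 4.

4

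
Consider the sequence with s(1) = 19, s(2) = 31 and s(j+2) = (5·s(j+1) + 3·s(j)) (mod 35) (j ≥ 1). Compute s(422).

24

We have s(1) = 19, s(2) = 31, s(3) = 2, s(4) = 33, s(5) = 31, s(6) = 9, s(7) = 33, s(8) = 17, s(9) = 9, s(10) = 26, s(11) = 17, s(12) = 23, s(13) = 26, s(14) = 24, s(15) = 23, s(16) = 12, s(17) = 24, s(18) = 16, s(19) = 12, s(20) = 3, s(21) = 16, s(22) = 19, s(23) = 3, s(24) = 2, s(25) = 19, s(26) = 31.
Since (s(25), s(26)) = (s(1), s(2)) = (19, 31) (two consecutive terms determine the rest), the sequence is periodic with period 24.
(422 - 1) mod 24 = 13, so s(422) = s(14) = 24.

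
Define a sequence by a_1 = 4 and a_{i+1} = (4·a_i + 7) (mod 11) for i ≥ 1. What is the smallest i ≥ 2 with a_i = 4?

a_1 = 4,  a_2 = 1,  a_3 = 0,  a_4 = 7,  a_5 = 2,  a_6 = 4.
Since a_6 = a_1 = 4, the sequence is periodic with period 5.
The value 4 next appears (with i ≥ 2) at a_6.

6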